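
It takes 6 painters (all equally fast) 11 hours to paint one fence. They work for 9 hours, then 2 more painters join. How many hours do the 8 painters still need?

3/2 hours

One painter does 1/66 of the job per hour.
After 9 hours with 6 painters, 9/11 is done (2/11 left).
With 8 painters the rate is 8/66 = 4/33, so the rest takes 2/11 ÷ 4/33 = 3/2 hours.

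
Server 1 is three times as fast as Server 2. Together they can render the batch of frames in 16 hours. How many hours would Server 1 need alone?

64/3 hours

Let Server 2's rate be r; then Server 1's rate is 3r, so together (3 + 1)r = 4r = 1/16.
Thus r = 1/64 per hour.
Server 2 alone: 64 hours; Server 1 alone: 64/3 hours.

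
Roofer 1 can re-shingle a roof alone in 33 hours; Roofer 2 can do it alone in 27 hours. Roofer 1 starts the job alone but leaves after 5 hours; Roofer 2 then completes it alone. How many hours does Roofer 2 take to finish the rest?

In 5 hours Roofer 1 does 5/33 of the job, leaving 28/33.
Roofer 2 works at 1/27 per hour, so finishing takes 28/33 ÷ 1/27 = 252/11 hours.

252/11 hours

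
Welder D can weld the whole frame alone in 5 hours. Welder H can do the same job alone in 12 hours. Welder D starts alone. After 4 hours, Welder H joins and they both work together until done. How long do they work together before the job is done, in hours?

In the first 4 hours Welder D alone does 4/5 of the job, leaving 1/5.
Once everyone is working, combined rate: 1/5 + 1/12 = (12 + 5)/60 = 17/60 per hour.
Remaining 1/5 at 17/60 per hour takes 12/17 hours.

12/17 hours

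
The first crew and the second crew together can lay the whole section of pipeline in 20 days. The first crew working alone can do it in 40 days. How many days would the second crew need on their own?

Combined rate is 1/20 per day.
Known contribution: 1/40 per day.
So the second crew's rate is 1/20 − 1/40 = 1/40, meaning 40 days alone.

40 days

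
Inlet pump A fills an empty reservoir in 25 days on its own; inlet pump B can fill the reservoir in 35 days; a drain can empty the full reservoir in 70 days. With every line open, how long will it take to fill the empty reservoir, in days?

Net rate = 1/25 + 1/35 − 1/70 = (14 + 10 − 5)/350 = 19/350 per day.
Filling time = 1 ÷ (19/350) = 350/19 days.

350/19 days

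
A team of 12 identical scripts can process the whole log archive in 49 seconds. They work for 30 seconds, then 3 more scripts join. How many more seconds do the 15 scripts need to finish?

76/5 seconds

One script does 1/588 of the job per second.
After 30 seconds with 12 scripts, 30/49 is done (19/49 left).
With 15 scripts the rate is 15/588 = 5/196, so the rest takes 19/49 ÷ 5/196 = 76/5 seconds.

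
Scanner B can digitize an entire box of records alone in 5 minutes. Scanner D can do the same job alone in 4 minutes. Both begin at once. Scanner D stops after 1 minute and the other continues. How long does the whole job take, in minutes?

In the first 1 minute the combined rate is 9/20, so 9/20 of the job is done, leaving 11/20.
After scanner D leaves the rate is 1/5 per minute; the remaining 11/20 takes 11/4 minutes.
Total = 1 + 11/4 = 15/4 minutes.

15/4 minutes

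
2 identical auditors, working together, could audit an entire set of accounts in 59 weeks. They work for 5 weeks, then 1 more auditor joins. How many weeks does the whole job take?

One auditor does 1/118 of the job per week.
After 5 weeks with 2 auditors, 5/59 is done (54/59 left).
With 3 auditors the rate is 3/118, so the rest takes 54/59 ÷ 3/118 = 36 weeks.
Total = 5 + 36 = 41 weeks.

41 weeks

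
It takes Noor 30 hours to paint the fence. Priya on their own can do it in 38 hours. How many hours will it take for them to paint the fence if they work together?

285/17 hours

With two workers the combined time is the product over the sum: 30·38/(30+38) = 1140/68 = 285/17 hours.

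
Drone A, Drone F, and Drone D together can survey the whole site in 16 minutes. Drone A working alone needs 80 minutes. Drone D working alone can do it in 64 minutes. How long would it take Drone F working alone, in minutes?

Combined rate is 1/16 per minute.
Known contribution: 1/80 + 1/64 = (4 + 5)/320 = 9/320 per minute.
So Drone F's rate is 1/16 − 9/320 = 11/320, meaning 320/11 minutes alone.

320/11 minutes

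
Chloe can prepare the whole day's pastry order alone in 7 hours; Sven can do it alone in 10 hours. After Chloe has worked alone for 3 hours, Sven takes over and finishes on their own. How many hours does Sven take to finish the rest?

In 3 hours Chloe does 3/7 of the job, leaving 4/7.
Sven works at 1/10 per hour, so finishing takes 4/7 ÷ 1/10 = 40/7 hours.

40/7 hours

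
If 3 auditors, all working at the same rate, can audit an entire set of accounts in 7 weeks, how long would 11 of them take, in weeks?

Total work is 3·7 = 21 auditor-weeks.
With 11 auditors: 21/11 weeks.

21/11 weeks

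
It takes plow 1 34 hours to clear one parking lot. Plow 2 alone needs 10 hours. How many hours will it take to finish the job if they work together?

85/11 hours

Combined rate: 1/34 + 1/10 = (5 + 17)/170 = 22/170 = 11/85 per hour.
Time = 1 ÷ (11/85) = 85/11 hours.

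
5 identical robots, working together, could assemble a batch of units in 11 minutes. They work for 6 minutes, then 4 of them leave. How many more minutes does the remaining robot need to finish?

25 minutes

One robot does 1/55 of the job per minute.
After 6 minutes with 5 robots, 6/11 is done (5/11 left).
With 1 robot the rate is 1/55, so the rest takes 5/11 ÷ 1/55 = 25 minutes.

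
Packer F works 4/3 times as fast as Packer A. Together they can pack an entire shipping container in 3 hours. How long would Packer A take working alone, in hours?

Let Packer A's rate be r; then Packer F's rate is (4/3)r, so together (4/3 + 1)r = (7/3)r = 1/3.
Thus r = 1/7 per hour.
Packer A alone: 7 hours; Packer F alone: 21/4 hours.

7 hours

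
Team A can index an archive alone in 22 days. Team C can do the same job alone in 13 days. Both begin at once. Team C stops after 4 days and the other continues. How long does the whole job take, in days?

198/13 days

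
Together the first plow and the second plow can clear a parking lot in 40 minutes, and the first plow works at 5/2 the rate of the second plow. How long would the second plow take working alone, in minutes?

Let the second plow's rate be r; then the first plow's rate is (5/2)r, so together (5/2 + 1)r = (7/2)r = 1/40.
Thus r = 1/140 per minute.
The second plow alone: 140 minutes; the first plow alone: 56 minutes.

140 minutes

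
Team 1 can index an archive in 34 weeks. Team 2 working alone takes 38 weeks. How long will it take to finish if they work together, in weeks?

With two workers the combined time is the product over the sum: 34·38/(34+38) = 1292/72 = 323/18 weeks.

323/18 weeks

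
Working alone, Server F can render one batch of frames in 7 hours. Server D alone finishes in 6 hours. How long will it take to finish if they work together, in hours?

With two workers the combined time is the product over the sum: 7·6/(7+6) = 42/13 hours.

42/13 hours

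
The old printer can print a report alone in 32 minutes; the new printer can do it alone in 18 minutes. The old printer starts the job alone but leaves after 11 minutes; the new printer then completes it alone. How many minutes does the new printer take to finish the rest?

189/16 minutes

In 11 minutes the old printer does 11/32 of the job, leaving 21/32.
The new printer works at 1/18 per minute, so finishing takes 21/32 ÷ 1/18 = 189/16 minutes.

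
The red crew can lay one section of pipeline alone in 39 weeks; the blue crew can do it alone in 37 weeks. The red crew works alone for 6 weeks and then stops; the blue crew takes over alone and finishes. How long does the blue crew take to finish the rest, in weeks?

In 6 weeks the red crew does 6/39 = 2/13 of the job, leaving 11/13.
The blue crew works at 1/37 per week, so finishing takes 11/13 ÷ 1/37 = 407/13 weeks.

407/13 weeks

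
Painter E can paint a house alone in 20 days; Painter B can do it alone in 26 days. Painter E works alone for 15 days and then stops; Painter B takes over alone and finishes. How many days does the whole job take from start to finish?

In 15 days Painter E does 15/20 = 3/4 of the job, leaving 1/4.
Painter B works at 1/26 per day, so finishing takes 1/4 ÷ 1/26 = 13/2 days.
Total time = 15 + 13/2 = 43/2 days.

43/2 days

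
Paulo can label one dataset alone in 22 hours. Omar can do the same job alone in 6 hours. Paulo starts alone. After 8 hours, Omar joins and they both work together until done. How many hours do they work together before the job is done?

3 hours

In the first 8 hours Paulo alone does 8/22 = 4/11 of the job, leaving 7/11.
Once everyone is working, combined rate: 1/22 + 1/6 = (3 + 11)/66 = 14/66 = 7/33 per hour.
Remaining 7/11 at 7/33 per hour takes 3 hours.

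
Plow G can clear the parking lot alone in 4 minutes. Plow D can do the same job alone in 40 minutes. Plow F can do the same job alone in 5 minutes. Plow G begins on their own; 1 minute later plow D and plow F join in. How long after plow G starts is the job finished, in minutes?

49/19 minutes

In the first 1 minute plow G alone does 1/4 of the job, leaving 3/4.
Once everyone is working, combined rate: 1/4 + 1/40 + 1/5 = (10 + 1 + 8)/40 = 19/40 per minute.
Remaining 3/4 at 19/40 per minute takes 30/19 minutes.
Total from the start = 1 + 30/19 = 49/19 minutes.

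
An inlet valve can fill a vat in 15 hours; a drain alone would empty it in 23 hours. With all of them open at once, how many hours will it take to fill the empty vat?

345/8 hours

Net rate = 1/15 − 1/23 = (23 − 15)/345 = 8/345 per hour.
Filling time = 1 ÷ (8/345) = 345/8 hours.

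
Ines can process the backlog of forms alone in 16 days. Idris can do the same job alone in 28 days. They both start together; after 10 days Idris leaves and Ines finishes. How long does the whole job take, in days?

72/7 days

In the first 10 days the combined rate is 11/112, so 55/56 of the job is done, leaving 1/56.
After Idris leaves the rate is 1/16 per day; the remaining 1/56 takes 2/7 days.
Total = 10 + 2/7 = 72/7 days.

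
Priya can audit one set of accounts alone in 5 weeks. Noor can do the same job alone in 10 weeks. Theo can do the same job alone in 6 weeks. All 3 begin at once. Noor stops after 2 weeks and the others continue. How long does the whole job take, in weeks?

In the first 2 weeks the combined rate is 7/15, so 14/15 of the job is done, leaving 1/15.
After Noor leaves the rate is 11/30 per week; the remaining 1/15 takes 2/11 weeks.
Total = 2 + 2/11 = 24/11 weeks.

24/11 weeks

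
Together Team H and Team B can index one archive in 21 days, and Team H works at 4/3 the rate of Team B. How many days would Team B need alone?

Let Team B's rate be r; then Team H's rate is (4/3)r, so together (4/3 + 1)r = (7/3)r = 1/21.
Thus r = 1/49 per day.
Team B alone: 49 days; Team H alone: 147/4 days.

49 days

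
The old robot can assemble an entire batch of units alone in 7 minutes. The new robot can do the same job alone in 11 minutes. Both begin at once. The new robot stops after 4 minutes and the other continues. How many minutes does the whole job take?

49/11 minutes

In the first 4 minutes the combined rate is 18/77, so 72/77 of the job is done, leaving 5/77.
After the new robot leaves the rate is 1/7 per minute; the remaining 5/77 takes 5/11 minutes.
Total = 4 + 5/11 = 49/11 minutes.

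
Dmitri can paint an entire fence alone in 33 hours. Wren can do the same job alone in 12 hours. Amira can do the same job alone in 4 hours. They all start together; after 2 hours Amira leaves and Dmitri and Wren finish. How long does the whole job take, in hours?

In the first 2 hours the combined rate is 4/11, so 8/11 of the job is done, leaving 3/11.
After Amira leaves the rate is 5/44 per hour; the remaining 3/11 takes 12/5 hours.
Total = 2 + 12/5 = 22/5 hours.

22/5 hours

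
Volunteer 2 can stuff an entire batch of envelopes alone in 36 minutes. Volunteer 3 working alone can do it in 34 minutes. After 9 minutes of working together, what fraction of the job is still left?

33/68

Combined rate: 1/36 + 1/34 = (17 + 18)/612 = 35/612 per minute.
In 9 minutes they complete 9·35/612 = 35/68 of the job.
So 33/68 remains.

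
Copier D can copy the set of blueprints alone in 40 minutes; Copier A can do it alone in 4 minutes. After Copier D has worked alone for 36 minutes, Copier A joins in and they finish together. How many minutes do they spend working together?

In 36 minutes Copier D does 36/40 = 9/10 of the job, leaving 1/10.
Copier D and Copier A together work at 11/40 per minute, so finishing takes 1/10 ÷ 11/40 = 4/11 minutes.

4/11 minutes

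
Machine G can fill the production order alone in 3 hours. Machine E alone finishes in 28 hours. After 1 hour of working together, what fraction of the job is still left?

53/84

Combined rate: 1/3 + 1/28 = (28 + 3)/84 = 31/84 per hour.
In 1 hour they complete 1·31/84 = 31/84 of the job.
So 53/84 remains.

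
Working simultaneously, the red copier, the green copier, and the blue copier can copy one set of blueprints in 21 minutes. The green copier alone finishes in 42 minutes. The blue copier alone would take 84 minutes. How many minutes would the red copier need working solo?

84 minutes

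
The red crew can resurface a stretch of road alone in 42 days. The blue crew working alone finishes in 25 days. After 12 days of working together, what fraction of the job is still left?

41/175

Combined rate: 1/42 + 1/25 = (25 + 42)/1050 = 67/1050 per day.
In 12 days they complete 12·67/1050 = 134/175 of the job.
So 41/175 remains.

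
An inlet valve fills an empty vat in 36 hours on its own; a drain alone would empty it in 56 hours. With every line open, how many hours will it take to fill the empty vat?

Net rate = 1/36 − 1/56 = (14 − 9)/504 = 5/504 per hour.
Filling time = 1 ÷ (5/504) = 504/5 hours.

504/5 hours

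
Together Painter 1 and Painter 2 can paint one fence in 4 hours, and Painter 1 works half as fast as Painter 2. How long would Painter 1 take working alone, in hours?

Let Painter 2's rate be r; then Painter 1's rate is (1/2)r, so together (1/2 + 1)r = (3/2)r = 1/4.
Thus r = 1/6 per hour.
Painter 2 alone: 6 hours; Painter 1 alone: 12 hours.

12 hours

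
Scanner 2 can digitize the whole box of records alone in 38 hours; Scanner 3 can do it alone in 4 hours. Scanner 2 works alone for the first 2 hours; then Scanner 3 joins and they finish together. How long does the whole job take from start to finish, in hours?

38/7 hours

In 2 hours Scanner 2 does 2/38 = 1/19 of the job, leaving 18/19.
Scanner 2 and Scanner 3 together work at 21/76 per hour, so finishing takes 18/19 ÷ 21/76 = 24/7 hours.
Total time = 2 + 24/7 = 38/7 hours.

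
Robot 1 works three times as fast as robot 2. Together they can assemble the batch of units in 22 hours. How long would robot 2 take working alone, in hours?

Let robot 2's rate be r; then robot 1's rate is 3r, so together (3 + 1)r = 4r = 1/22.
Thus r = 1/88 per hour.
Robot 2 alone: 88 hours; robot 1 alone: 88/3 hours.

88 hours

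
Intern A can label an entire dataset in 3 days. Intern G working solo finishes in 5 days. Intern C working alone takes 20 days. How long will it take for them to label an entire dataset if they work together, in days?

Combined rate: 1/3 + 1/5 + 1/20 = (20 + 12 + 3)/60 = 35/60 = 7/12 per day.
Time = 1 ÷ (7/12) = 12/7 days.

12/7 days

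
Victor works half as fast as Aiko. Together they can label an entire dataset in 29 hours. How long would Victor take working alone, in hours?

Let Aiko's rate be r; then Victor's rate is (1/2)r, so together (1/2 + 1)r = (3/2)r = 1/29.
Thus r = 2/87 per hour.
Aiko alone: 87/2 hours; Victor alone: 87 hours.

87 hours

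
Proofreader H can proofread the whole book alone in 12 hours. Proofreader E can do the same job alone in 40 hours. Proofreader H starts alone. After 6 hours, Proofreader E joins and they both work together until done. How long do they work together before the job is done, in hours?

In the first 6 hours Proofreader H alone does 6/12 = 1/2 of the job, leaving 1/2.
Once everyone is working, combined rate: 1/12 + 1/40 = (10 + 3)/120 = 13/120 per hour.
Remaining 1/2 at 13/120 per hour takes 60/13 hours.

60/13 hours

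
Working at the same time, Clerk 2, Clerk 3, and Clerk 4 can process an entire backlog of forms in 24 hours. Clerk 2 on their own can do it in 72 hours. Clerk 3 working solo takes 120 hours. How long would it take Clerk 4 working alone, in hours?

360/7 hours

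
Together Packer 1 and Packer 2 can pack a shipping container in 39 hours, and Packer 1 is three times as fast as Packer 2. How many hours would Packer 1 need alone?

Let Packer 2's rate be r; then Packer 1's rate is 3r, so together (3 + 1)r = 4r = 1/39.
Thus r = 1/156 per hour.
Packer 2 alone: 156 hours; Packer 1 alone: 52 hours.

52 hours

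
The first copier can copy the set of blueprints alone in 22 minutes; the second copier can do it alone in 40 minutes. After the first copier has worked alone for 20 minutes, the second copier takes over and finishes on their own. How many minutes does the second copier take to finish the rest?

In 20 minutes the first copier does 20/22 = 10/11 of the job, leaving 1/11.
The second copier works at 1/40 per minute, so finishing takes 1/11 ÷ 1/40 = 40/11 minutes.

40/11 minutes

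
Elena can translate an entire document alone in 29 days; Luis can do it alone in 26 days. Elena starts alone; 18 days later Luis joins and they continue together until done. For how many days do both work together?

26/5 days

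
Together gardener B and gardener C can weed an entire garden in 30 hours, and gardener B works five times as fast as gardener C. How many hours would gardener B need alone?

36 hours

Let gardener C's rate be r; then gardener B's rate is 5r, so together (5 + 1)r = 6r = 1/30.
Thus r = 1/180 per hour.
Gardener C alone: 180 hours; gardener B alone: 36 hours.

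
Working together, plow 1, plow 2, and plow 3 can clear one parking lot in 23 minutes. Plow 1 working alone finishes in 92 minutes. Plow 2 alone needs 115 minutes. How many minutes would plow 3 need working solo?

460/11 minutes

Combined rate is 1/23 per minute.
Known contribution: 1/92 + 1/115 = (5 + 4)/460 = 9/460 per minute.
So plow 3's rate is 1/23 − 9/460 = 11/460, meaning 460/11 minutes alone.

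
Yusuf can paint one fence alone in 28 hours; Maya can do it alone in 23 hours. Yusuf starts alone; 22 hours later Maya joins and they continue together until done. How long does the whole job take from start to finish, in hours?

In 22 hours Yusuf does 22/28 = 11/14 of the job, leaving 3/14.
Yusuf and Maya together work at 51/644 per hour, so finishing takes 3/14 ÷ 51/644 = 46/17 hours.
Total time = 22 + 46/17 = 420/17 hours.

420/17 hours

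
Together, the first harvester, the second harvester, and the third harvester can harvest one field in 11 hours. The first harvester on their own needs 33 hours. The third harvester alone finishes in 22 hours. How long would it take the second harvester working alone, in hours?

66 hours

Combined rate is 1/11 per hour.
Known contribution: 1/33 + 1/22 = (2 + 3)/66 = 5/66 per hour.
So the second harvester's rate is 1/11 − 5/66 = 1/66, meaning 66 hours alone.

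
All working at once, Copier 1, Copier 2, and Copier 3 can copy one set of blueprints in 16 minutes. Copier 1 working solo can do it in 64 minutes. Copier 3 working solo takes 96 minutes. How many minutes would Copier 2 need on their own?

Combined rate is 1/16 per minute.
Known contribution: 1/64 + 1/96 = (3 + 2)/192 = 5/192 per minute.
So Copier 2's rate is 1/16 − 5/192 = 7/192, meaning 192/7 minutes alone.

192/7 minutes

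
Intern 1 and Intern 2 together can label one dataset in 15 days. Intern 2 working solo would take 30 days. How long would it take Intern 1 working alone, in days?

30 days

Combined rate is 1/15 per day.
Known contribution: 1/30 per day.
So Intern 1's rate is 1/15 − 1/30 = 1/30, meaning 30 days alone.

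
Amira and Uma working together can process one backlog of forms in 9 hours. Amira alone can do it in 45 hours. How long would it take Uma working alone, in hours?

45/4 hours

Combined rate is 1/9 per hour.
Known contribution: 1/45 per hour.
So Uma's rate is 1/9 − 1/45 = 4/45, meaning 45/4 hours alone.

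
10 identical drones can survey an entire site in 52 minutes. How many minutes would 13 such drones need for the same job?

Total work is 10·52 = 520 drone-minutes.
With 13 drones: 520/13 = 40 minutes.

40 minutes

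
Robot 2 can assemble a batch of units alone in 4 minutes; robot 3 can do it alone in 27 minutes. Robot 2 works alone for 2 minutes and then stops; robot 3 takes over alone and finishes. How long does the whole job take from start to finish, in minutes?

31/2 minutes

In 2 minutes robot 2 does 2/4 = 1/2 of the job, leaving 1/2.
Robot 3 works at 1/27 per minute, so finishing takes 1/2 ÷ 1/27 = 27/2 minutes.
Total time = 2 + 27/2 = 31/2 minutes.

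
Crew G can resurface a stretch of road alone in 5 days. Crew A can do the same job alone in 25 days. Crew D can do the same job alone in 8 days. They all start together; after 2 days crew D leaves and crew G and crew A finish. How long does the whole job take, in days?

25/8 days

In the first 2 days the combined rate is 73/200, so 73/100 of the job is done, leaving 27/100.
After crew D leaves the rate is 6/25 per day; the remaining 27/100 takes 9/8 days.
Total = 2 + 9/8 = 25/8 days.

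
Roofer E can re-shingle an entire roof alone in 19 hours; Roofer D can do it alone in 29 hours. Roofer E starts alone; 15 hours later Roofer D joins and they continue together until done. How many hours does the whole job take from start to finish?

209/12 hours

In 15 hours Roofer E does 15/19 of the job, leaving 4/19.
Roofer E and Roofer D together work at 48/551 per hour, so finishing takes 4/19 ÷ 48/551 = 29/12 hours.
Total time = 15 + 29/12 = 209/12 hours.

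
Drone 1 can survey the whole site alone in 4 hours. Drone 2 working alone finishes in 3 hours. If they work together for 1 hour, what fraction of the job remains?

Combined rate: 1/4 + 1/3 = (3 + 4)/12 = 7/12 per hour.
In 1 hour they complete 1·7/12 = 7/12 of the job.
So 5/12 remains.

5/12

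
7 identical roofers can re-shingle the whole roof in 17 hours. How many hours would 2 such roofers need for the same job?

119/2 hours

Total work is 7·17 = 119 roofer-hours.
With 2 roofers: 119/2 hours.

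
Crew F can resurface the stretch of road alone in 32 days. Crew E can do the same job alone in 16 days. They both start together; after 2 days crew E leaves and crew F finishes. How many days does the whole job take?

28 days

In the first 2 days the combined rate is 3/32, so 3/16 of the job is done, leaving 13/16.
After crew E leaves the rate is 1/32 per day; the remaining 13/16 takes 26 days.
Total = 2 + 26 = 28 days.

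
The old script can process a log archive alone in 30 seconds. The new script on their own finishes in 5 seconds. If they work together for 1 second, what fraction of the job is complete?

7/30

Combined rate: 1/30 + 1/5 = (1 + 6)/30 = 7/30 per second.
In 1 second they complete 1·7/30 = 7/30 of the job.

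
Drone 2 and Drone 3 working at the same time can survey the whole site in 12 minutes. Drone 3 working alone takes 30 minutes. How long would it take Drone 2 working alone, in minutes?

20 minutes

Combined rate is 1/12 per minute.
Known contribution: 1/30 per minute.
So Drone 2's rate is 1/12 − 1/30 = 1/20, meaning 20 minutes alone.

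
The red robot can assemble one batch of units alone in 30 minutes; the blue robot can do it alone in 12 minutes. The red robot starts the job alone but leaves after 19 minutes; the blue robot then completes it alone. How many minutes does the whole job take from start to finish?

In 19 minutes the red robot does 19/30 of the job, leaving 11/30.
The blue robot works at 1/12 per minute, so finishing takes 11/30 ÷ 1/12 = 22/5 minutes.
Total time = 19 + 22/5 = 117/5 minutes.

117/5 minutes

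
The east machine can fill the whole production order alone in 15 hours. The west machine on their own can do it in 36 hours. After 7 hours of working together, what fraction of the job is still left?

61/180

Combined rate: 1/15 + 1/36 = (12 + 5)/180 = 17/180 per hour.
In 7 hours they complete 7·17/180 = 119/180 of the job.
So 61/180 remains.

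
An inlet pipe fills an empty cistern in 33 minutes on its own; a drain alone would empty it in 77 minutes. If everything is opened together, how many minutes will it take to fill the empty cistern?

231/4 minutes

Net rate = 1/33 − 1/77 = (7 − 3)/231 = 4/231 per minute.
Filling time = 1 ÷ (4/231) = 231/4 minutes.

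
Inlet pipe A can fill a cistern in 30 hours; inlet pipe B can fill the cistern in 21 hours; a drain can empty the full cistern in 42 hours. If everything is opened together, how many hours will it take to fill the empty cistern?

Net rate = 1/30 + 1/21 − 1/42 = (7 + 10 − 5)/210 = 12/210 = 2/35 per hour.
Filling time = 1 ÷ (2/35) = 35/2 hours.

35/2 hours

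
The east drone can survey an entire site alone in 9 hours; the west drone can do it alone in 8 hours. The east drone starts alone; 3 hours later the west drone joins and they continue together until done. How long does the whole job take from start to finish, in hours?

In 3 hours the east drone does 3/9 = 1/3 of the job, leaving 2/3.
The east drone and the west drone together work at 17/72 per hour, so finishing takes 2/3 ÷ 17/72 = 48/17 hours.
Total time = 3 + 48/17 = 99/17 hours.

99/17 hours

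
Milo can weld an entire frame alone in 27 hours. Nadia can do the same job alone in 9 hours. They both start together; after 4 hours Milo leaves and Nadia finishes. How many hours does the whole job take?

In the first 4 hours the combined rate is 4/27, so 16/27 of the job is done, leaving 11/27.
After Milo leaves the rate is 1/9 per hour; the remaining 11/27 takes 11/3 hours.
Total = 4 + 11/3 = 23/3 hours.

23/3 hours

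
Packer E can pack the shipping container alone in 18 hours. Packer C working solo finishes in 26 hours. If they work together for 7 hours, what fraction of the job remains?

40/117

Combined rate: 1/18 + 1/26 = (13 + 9)/234 = 22/234 = 11/117 per hour.
In 7 hours they complete 7·11/117 = 77/117 of the job.
So 40/117 remains.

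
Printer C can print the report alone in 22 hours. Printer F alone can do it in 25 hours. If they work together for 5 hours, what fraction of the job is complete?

47/110

Combined rate: 1/22 + 1/25 = (25 + 22)/550 = 47/550 per hour.
In 5 hours they complete 5·47/550 = 47/110 of the job.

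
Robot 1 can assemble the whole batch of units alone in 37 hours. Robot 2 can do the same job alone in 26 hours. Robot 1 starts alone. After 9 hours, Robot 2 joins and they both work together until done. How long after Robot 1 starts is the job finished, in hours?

185/9 hours

In the first 9 hours Robot 1 alone does 9/37 of the job, leaving 28/37.
Once everyone is working, combined rate: 1/37 + 1/26 = (26 + 37)/962 = 63/962 per hour.
Remaining 28/37 at 63/962 per hour takes 104/9 hours.
Total from the start = 9 + 104/9 = 185/9 hours.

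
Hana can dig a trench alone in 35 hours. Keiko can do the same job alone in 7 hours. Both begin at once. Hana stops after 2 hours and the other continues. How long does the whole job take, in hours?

33/5 hours

In the first 2 hours the combined rate is 6/35, so 12/35 of the job is done, leaving 23/35.
After Hana leaves the rate is 1/7 per hour; the remaining 23/35 takes 23/5 hours.
Total = 2 + 23/5 = 33/5 hours.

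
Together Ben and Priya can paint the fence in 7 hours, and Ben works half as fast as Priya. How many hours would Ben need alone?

21 hours

Let Priya's rate be r; then Ben's rate is (1/2)r, so together (1/2 + 1)r = (3/2)r = 1/7.
Thus r = 2/21 per hour.
Priya alone: 21/2 hours; Ben alone: 21 hours.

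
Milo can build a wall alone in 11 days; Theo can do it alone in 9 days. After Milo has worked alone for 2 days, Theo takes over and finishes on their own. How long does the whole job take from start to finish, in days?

In 2 days Milo does 2/11 of the job, leaving 9/11.
Theo works at 1/9 per day, so finishing takes 9/11 ÷ 1/9 = 81/11 days.
Total time = 2 + 81/11 = 103/11 days.

103/11 days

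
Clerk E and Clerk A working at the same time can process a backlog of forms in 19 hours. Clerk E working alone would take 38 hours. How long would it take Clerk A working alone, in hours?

Combined rate is 1/19 per hour.
Known contribution: 1/38 per hour.
So Clerk A's rate is 1/19 − 1/38 = 1/38, meaning 38 hours alone.

38 hours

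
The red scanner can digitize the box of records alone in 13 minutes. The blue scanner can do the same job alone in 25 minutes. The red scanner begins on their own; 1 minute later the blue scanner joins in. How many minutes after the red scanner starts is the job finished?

In the first 1 minute the red scanner alone does 1/13 of the job, leaving 12/13.
Once everyone is working, combined rate: 1/13 + 1/25 = (25 + 13)/325 = 38/325 per minute.
Remaining 12/13 at 38/325 per minute takes 150/19 minutes.
Total from the start = 1 + 150/19 = 169/19 minutes.

169/19 minutes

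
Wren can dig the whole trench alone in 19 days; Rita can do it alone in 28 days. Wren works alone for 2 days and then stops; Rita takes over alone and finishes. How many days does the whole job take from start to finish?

514/19 days

In 2 days Wren does 2/19 of the job, leaving 17/19.
Rita works at 1/28 per day, so finishing takes 17/19 ÷ 1/28 = 476/19 days.
Total time = 2 + 476/19 = 514/19 days.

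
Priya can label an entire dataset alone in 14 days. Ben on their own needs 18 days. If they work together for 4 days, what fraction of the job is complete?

Combined rate: 1/14 + 1/18 = (9 + 7)/126 = 16/126 = 8/63 per day.
In 4 days they complete 4·8/63 = 32/63 of the job.

32/63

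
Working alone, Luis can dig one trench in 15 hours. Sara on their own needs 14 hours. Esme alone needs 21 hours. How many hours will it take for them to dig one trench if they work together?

Combined rate: 1/15 + 1/14 + 1/21 = (14 + 15 + 10)/210 = 39/210 = 13/70 per hour.
Time = 1 ÷ (13/70) = 70/13 hours.

70/13 hours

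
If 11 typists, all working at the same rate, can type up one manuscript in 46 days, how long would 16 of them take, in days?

Total work is 11·46 = 506 typist-days.
With 16 typists: 506/16 = 253/8 days.

253/8 days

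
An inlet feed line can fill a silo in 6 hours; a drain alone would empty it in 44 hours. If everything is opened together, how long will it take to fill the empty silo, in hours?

Net rate = 1/6 − 1/44 = (22 − 3)/132 = 19/132 per hour.
Filling time = 1 ÷ (19/132) = 132/19 hours.

132/19 hours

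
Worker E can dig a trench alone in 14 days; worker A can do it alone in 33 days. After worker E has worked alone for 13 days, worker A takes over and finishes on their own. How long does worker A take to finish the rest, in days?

In 13 days worker E does 13/14 of the job, leaving 1/14.
Worker A works at 1/33 per day, so finishing takes 1/14 ÷ 1/33 = 33/14 days.

33/14 days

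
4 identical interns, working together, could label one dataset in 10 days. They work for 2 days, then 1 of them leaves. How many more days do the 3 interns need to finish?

One intern does 1/40 of the job per day.
After 2 days with 4 interns, 1/5 is done (4/5 left).
With 3 interns the rate is 3/40, so the rest takes 4/5 ÷ 3/40 = 32/3 days.

32/3 days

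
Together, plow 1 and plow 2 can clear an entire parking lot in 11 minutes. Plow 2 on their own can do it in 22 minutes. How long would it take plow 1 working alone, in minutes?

22 minutes

Combined rate is 1/11 per minute.
Known contribution: 1/22 per minute.
So plow 1's rate is 1/11 − 1/22 = 1/22, meaning 22 minutes alone.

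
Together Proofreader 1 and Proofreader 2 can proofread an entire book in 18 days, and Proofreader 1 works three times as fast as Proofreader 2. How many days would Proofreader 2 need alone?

Let Proofreader 2's rate be r; then Proofreader 1's rate is 3r, so together (3 + 1)r = 4r = 1/18.
Thus r = 1/72 per day.
Proofreader 2 alone: 72 days; Proofreader 1 alone: 24 days.

72 days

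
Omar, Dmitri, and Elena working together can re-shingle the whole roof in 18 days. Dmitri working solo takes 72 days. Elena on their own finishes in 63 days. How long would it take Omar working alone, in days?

Combined rate is 1/18 per day.
Known contribution: 1/72 + 1/63 = (7 + 8)/504 = 15/504 = 5/168 per day.
So Omar's rate is 1/18 − 5/168 = 13/504, meaning 504/13 days alone.

504/13 days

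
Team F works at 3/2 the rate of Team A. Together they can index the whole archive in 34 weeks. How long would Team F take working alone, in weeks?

170/3 weeks

Let Team A's rate be r; then Team F's rate is (3/2)r, so together (3/2 + 1)r = (5/2)r = 1/34.
Thus r = 1/85 per week.
Team A alone: 85 weeks; Team F alone: 170/3 weeks.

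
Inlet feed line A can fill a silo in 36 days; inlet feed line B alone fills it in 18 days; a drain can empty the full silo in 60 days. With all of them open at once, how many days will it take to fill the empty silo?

Net rate = 1/36 + 1/18 − 1/60 = (5 + 10 − 3)/180 = 12/180 = 1/15 per day.
Filling time = 1 ÷ (1/15) = 15 days.

15 days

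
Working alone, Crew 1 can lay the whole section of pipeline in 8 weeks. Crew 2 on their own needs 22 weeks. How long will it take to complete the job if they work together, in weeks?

88/15 weeks

Combined rate: 1/8 + 1/22 = (11 + 4)/88 = 15/88 per week.
Time = 1 ÷ (15/88) = 88/15 weeks.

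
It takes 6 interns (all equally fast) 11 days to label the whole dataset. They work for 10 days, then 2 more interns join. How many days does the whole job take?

One intern does 1/66 of the job per day.
After 10 days with 6 interns, 10/11 is done (1/11 left).
With 8 interns the rate is 8/66 = 4/33, so the rest takes 1/11 ÷ 4/33 = 3/4 days.
Total = 10 + 3/4 = 43/4 days.

43/4 days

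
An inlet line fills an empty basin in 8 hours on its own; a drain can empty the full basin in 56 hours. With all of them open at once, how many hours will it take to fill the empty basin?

Net rate = 1/8 − 1/56 = (7 − 1)/56 = 6/56 = 3/28 per hour.
Filling time = 1 ÷ (3/28) = 28/3 hours.

28/3 hours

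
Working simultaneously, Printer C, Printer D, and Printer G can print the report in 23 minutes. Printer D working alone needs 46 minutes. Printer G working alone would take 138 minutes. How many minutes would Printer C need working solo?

69 minutes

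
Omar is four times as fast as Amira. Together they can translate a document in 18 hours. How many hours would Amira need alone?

Let Amira's rate be r; then Omar's rate is 4r, so together (4 + 1)r = 5r = 1/18.
Thus r = 1/90 per hour.
Amira alone: 90 hours; Omar alone: 45/2 hours.

90 hours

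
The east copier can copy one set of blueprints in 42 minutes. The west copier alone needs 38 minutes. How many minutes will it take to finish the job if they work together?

399/20 minutes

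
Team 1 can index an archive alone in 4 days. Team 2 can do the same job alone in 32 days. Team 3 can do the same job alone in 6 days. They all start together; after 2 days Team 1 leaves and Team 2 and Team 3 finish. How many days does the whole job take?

In the first 2 days the combined rate is 43/96, so 43/48 of the job is done, leaving 5/48.
After Team 1 leaves the rate is 19/96 per day; the remaining 5/48 takes 10/19 days.
Total = 2 + 10/19 = 48/19 days.

48/19 days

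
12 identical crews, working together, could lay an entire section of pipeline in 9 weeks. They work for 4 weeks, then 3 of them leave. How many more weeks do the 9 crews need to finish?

20/3 weeks

One crew does 1/108 of the job per week.
After 4 weeks with 12 crews, 4/9 is done (5/9 left).
With 9 crews the rate is 9/108 = 1/12, so the rest takes 5/9 ÷ 1/12 = 20/3 weeks.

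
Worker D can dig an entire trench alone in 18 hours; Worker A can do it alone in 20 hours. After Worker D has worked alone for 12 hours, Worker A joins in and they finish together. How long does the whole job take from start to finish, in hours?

288/19 hours

In 12 hours Worker D does 12/18 = 2/3 of the job, leaving 1/3.
Worker D and Worker A together work at 19/180 per hour, so finishing takes 1/3 ÷ 19/180 = 60/19 hours.
Total time = 12 + 60/19 = 288/19 hours.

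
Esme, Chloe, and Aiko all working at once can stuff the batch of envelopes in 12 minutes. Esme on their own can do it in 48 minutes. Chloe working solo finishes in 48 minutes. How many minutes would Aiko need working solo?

Combined rate is 1/12 per minute.
Known contribution: 1/48 + 1/48 = (1 + 1)/48 = 2/48 = 1/24 per minute.
So Aiko's rate is 1/12 − 1/24 = 1/24, meaning 24 minutes alone.

24 minutes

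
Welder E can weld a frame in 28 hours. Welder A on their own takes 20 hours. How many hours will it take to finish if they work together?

Combined rate: 1/28 + 1/20 = (5 + 7)/140 = 12/140 = 3/35 per hour.
Time = 1 ÷ (3/35) = 35/3 hours.

35/3 hours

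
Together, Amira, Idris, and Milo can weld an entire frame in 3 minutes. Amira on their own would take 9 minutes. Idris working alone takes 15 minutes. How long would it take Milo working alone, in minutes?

45/7 minutes

Combined rate is 1/3 per minute.
Known contribution: 1/9 + 1/15 = (5 + 3)/45 = 8/45 per minute.
So Milo's rate is 1/3 − 8/45 = 7/45, meaning 45/7 minutes alone.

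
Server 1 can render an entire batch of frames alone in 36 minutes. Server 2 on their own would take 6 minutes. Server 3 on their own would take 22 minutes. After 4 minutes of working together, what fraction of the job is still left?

4/99

Combined rate: 1/36 + 1/6 + 1/22 = (11 + 66 + 18)/396 = 95/396 per minute.
In 4 minutes they complete 4·95/396 = 95/99 of the job.
So 4/99 remains.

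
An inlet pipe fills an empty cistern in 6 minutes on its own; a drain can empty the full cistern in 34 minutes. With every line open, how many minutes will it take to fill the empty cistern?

51/7 minutes

Net rate = 1/6 − 1/34 = (17 − 3)/102 = 14/102 = 7/51 per minute.
Filling time = 1 ÷ (7/51) = 51/7 minutes.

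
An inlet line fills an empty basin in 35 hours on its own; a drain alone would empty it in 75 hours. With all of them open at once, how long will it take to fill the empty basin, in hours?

525/8 hours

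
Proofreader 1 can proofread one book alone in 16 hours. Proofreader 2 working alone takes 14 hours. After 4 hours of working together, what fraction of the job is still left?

Combined rate: 1/16 + 1/14 = (7 + 8)/112 = 15/112 per hour.
In 4 hours they complete 4·15/112 = 15/28 of the job.
So 13/28 remains.

13/28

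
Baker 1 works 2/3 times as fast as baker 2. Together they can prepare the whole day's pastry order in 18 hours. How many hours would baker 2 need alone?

30 hours

Let baker 2's rate be r; then baker 1's rate is (2/3)r, so together (2/3 + 1)r = (5/3)r = 1/18.
Thus r = 1/30 per hour.
Baker 2 alone: 30 hours; baker 1 alone: 45 hours.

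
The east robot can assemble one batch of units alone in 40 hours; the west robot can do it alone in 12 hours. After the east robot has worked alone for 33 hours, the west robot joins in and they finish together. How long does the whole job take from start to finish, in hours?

In 33 hours the east robot does 33/40 of the job, leaving 7/40.
The east robot and the west robot together work at 13/120 per hour, so finishing takes 7/40 ÷ 13/120 = 21/13 hours.
Total time = 33 + 21/13 = 450/13 hours.

450/13 hours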